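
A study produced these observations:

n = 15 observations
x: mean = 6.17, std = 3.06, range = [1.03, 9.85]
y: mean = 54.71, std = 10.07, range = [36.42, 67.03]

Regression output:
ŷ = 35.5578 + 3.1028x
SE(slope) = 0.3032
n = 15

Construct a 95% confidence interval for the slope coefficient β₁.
The 95% CI for β₁ is (2.4478, 3.7578)

Confidence interval for the slope:

The 95% CI for β₁ is: β̂₁ ± t*(α/2, n-2) × SE(β̂₁)

Step 1: Find critical t-value
- Confidence level = 0.95
- Degrees of freedom = n - 2 = 15 - 2 = 13
- t*(α/2, 13) = 2.1604

Step 2: Calculate margin of error
Margin = 2.1604 × 0.3032 = 0.6550

Step 3: Construct interval
CI = 3.1028 ± 0.6550
CI = (2.4478, 3.7578)

Interpretation: We are 95% confident that the true slope β₁ lies between 2.4478 and 3.7578.
Both endpoints are positive, so the data support a genuinely positive slope at this confidence level.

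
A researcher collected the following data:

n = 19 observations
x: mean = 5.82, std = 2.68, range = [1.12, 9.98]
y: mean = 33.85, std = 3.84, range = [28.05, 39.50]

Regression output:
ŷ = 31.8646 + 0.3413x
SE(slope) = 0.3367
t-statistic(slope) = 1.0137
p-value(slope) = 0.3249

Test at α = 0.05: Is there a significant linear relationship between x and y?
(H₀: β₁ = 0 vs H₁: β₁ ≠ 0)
Fail to reject H₀: p-value = 0.3249 ≥ α = 0.05. The linear relationship is not significant at the 5% level.

Hypothesis test for the slope coefficient:

H₀: β₁ = 0 (no linear relationship)
H₁: β₁ ≠ 0 (linear relationship exists)

Test statistic: t = β̂₁ / SE(β̂₁) = 0.3413 / 0.3367 = 1.0137

The p-value (0.3249) is the probability, under H₀, of a t-statistic at least as extreme as |t| = 1.0137 (two-sided, df = n − 2 = 17).

Decision rule: reject H₀ if p-value < α.
p-value = 0.3249 ≥ α = 0.05 → fail to reject H₀.

Conclusion: the linear association between x and y is not significant at the 5% level.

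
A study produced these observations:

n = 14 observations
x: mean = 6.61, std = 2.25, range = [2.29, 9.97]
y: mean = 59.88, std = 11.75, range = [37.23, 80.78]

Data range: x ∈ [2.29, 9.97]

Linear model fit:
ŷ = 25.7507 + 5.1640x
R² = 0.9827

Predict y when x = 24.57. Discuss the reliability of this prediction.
ŷ = 152.6302 (extrapolation — x = 24.57 lies outside [2.29, 9.97], so reliability is low).

Prediction calculation:
ŷ = 25.7507 + 5.1640 × 24.57
ŷ = 152.6302

Reliability:
- Data range: x ∈ [2.29, 9.97]
- Prediction point: x = 24.57 is 14.60 units above the observed range → this is EXTRAPOLATION, not interpolation

Why that matters here:
- The linear relationship may not hold outside the observed range
- The standard error of prediction grows with (x − x̄)², and x = 24.57 is far from x̄ = 6.61

Report the number if required, but flag clearly that it is an extrapolation.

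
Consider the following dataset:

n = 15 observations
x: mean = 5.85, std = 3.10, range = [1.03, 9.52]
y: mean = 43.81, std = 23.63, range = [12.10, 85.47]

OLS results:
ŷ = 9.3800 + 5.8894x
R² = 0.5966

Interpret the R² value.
About 59.66% of the variability in y is accounted for by the regression on x (R² = 0.5966) — a moderate linear fit.

R² = 1 − SS_res/SS_tot compares the residual scatter to the total scatter of y about its mean.

Here R² = 0.5966:
- Explained: 59.66% of the variation in y
- Unexplained (residual): 100% − 59.66% = 40.34%
- Rule of thumb (below 0.3 weak; 0.3 to below 0.7 moderate; 0.7 and above strong) → moderate

Note: R² never decreases when predictors are added, so it should not be used alone to compare models of different size.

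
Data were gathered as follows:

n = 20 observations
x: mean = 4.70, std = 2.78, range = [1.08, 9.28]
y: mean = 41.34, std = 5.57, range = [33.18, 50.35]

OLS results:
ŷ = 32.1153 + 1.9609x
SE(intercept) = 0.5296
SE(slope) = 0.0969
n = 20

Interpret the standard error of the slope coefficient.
SE(slope) = 0.0969 measures the uncertainty in the estimated slope. The coefficient is estimated precisely (SE/|β̂₁| = 4.9%).

SE(β̂₁) = s / √Sxx, where s is the residual standard deviation and Sxx = Σ(x − x̄)². It is the yardstick for how far β̂₁ = 1.9609 could plausibly be from the true slope.

Relative precision:
- SE / |β̂₁| = 0.0969 / 1.9609 = 4.9%
- Rule of thumb (under 20%: precise; 20% to under 50%: moderately precise; 50% or more: imprecise) → precise

Link to the t-test: t = β̂₁ / SE(β̂₁) = 1.9609 / 0.0969 = 20.2363, the statistic for H₀: β₁ = 0.

What drives SE(β̂₁): larger n (here n = 20) → smaller SE; more residual scatter → larger SE; wider spread of x values → smaller SE.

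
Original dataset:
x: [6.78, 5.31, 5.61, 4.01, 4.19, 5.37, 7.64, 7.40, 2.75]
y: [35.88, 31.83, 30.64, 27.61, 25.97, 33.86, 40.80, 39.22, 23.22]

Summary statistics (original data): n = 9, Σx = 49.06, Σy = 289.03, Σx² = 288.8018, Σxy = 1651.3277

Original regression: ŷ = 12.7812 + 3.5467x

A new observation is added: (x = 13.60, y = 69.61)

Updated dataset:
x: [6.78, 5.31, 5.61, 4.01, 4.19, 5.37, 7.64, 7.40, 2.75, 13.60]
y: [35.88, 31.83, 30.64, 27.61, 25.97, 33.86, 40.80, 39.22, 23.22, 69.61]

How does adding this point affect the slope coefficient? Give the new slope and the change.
New slope β₁ = 4.3235 versus 3.5467 before: a change of +0.7768 (+21.9%).

The new point has HIGH LEVERAGE: x = 13.60 is far from the original mean x̄ = 49.06/9 ≈ 5.45 (original range [2.75, 7.64]).

Step 1: Update the sums with the new point (n goes from 9 to 10)
Σx  = 49.06 + 13.60 = 62.66
Σy  = 289.03 + 69.61 = 358.64
Σx² = 288.8018 + 13.60² = 288.8018 + 184.9600 = 473.7618
Σxy = 1651.3277 + 13.60×69.61 = 1651.3277 + 946.6960 = 2598.0237

Step 2: Recompute the slope with b₁ = (nΣxy − ΣxΣy) / (nΣx² − (Σx)²)
Numerator   = 10×2598.0237 − 62.66×358.64 = 25980.2370 − 22472.3824 = 3507.8546
Denominator = 10×473.7618 − 62.66² = 4737.6180 − 3926.2756 = 811.3424
b₁(new) = 3507.8546 / 811.3424 = 4.3235

(Same formula on the original sums: (9×1651.3277 − 49.06×289.03) / (9×288.8018 − 49.06²) = 682.1375 / 192.3326 = 3.5467, matching the given fit.)

Step 3: Change in slope
Δβ₁ = 4.3235 − 3.5467 = +0.7768
Relative change = +0.7768 / 3.5467 × 100% = +21.9%
→ the slope increases when the point is added.

Because the point sits above the extension of the original line at a high-leverage x, it tilts the fit up.
In practice: check such a point for data-entry or measurement error.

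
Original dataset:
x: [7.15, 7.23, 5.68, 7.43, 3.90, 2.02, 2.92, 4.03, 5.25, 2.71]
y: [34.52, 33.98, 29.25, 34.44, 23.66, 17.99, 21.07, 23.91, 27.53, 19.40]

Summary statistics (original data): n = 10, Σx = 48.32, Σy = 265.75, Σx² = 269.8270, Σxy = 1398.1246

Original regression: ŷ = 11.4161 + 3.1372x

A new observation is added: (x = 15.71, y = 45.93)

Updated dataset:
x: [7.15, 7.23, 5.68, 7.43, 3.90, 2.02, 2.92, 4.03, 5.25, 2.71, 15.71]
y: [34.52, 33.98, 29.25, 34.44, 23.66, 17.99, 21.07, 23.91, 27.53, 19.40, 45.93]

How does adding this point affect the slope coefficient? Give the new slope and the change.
New slope β₁ = 2.1222 versus 3.1372 before: a change of -1.0150 (-32.4%).

x = 15.71 lies well outside the original x-range [2.02, 7.43] (x̄ ≈ 4.83), so this observation has high leverage and can move the slope substantially.

Step 1: Update the sums with the new point (n goes from 10 to 11)
Σx  = 48.32 + 15.71 = 64.03
Σy  = 265.75 + 45.93 = 311.68
Σx² = 269.8270 + 15.71² = 269.8270 + 246.8041 = 516.6311
Σxy = 1398.1246 + 15.71×45.93 = 1398.1246 + 721.5603 = 2119.6849

Step 2: Recompute the slope with b₁ = (nΣxy − ΣxΣy) / (nΣx² − (Σx)²)
Numerator   = 11×2119.6849 − 64.03×311.68 = 23316.5339 − 19956.8704 = 3359.6635
Denominator = 11×516.6311 − 64.03² = 5682.9421 − 4099.8409 = 1583.1012
b₁(new) = 3359.6635 / 1583.1012 = 2.1222

(Same formula on the original sums: (10×1398.1246 − 48.32×265.75) / (10×269.8270 − 48.32²) = 1140.2060 / 363.4476 = 3.1372, matching the given fit.)

Step 3: Change in slope
Δβ₁ = 2.1222 − 3.1372 = -1.0150
Relative change = -1.0150 / 3.1372 × 100% = -32.4%
→ the slope decreases when the point is added.

A high-leverage point only changes the slope if it is off the original line; here y = 45.93 is below the original trend, so the slope decreases.
In practice: examine leverage (hᵢ) and Cook's distance rather than deleting it automatically; investigate whether it comes from the same population as the rest of the sample.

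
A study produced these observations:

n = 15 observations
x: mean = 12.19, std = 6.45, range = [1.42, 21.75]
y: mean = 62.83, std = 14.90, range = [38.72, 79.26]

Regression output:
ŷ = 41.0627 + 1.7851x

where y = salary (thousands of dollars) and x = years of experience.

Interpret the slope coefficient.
For each additional year of experience, predicted salary increases by approximately 1.7851 thousand dollars.

The slope β₁ = 1.7851 gives the rate at which the fitted salary changes with experience.

Interpretation:
- Experience up by 1 year → predicted salary increases by 1.7851 thousand dollars
- The effect is assumed constant over the observed range of x (linearity)
- The sign (+) gives the direction; the magnitude 1.7851 gives the size of the effect per year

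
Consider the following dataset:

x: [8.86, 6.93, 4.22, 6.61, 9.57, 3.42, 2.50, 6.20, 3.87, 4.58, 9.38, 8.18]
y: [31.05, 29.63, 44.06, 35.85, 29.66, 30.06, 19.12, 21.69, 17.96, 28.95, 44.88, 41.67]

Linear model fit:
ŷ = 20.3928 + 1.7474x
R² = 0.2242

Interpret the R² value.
The model explains 22.42% of the variance in y (R² = 0.2242), leaving 77.58% unexplained; the fit is weak.

The coefficient of determination R² is the fraction of the total variation in y that the fitted line accounts for.

Here R² = 0.2242:
- Explained: 22.42% of the variation in y
- Unexplained (residual): 100% − 22.42% = 77.58%
- Rule of thumb (below 0.3 weak; 0.3 to below 0.7 moderate; 0.7 and above strong) → weak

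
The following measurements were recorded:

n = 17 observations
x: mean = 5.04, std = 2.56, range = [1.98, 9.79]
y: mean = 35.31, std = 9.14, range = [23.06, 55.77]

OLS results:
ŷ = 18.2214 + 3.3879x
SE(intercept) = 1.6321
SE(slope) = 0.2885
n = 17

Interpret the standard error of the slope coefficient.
The slope 3.3879 is pinned down to within about ±0.2885 (one SE) by these data — relative uncertainty 8.5%, i.e. precise.

What SE measures:
- The standard error quantifies the sampling variability of the coefficient estimate
- It is the estimated standard deviation of β̂₁ across hypothetical repeated samples of the same size
- Smaller SE → more precise estimate

Relative precision:
- SE / |β̂₁| = 0.2885 / 3.3879 = 8.5%
- Rule of thumb (under 20%: precise; 20% to under 50%: moderately precise; 50% or more: imprecise) → precise

Rough 95% range (±2 SE): 3.3879 ± 0.5770 → (2.8109, 3.9649).

What drives SE(β̂₁): more residual scatter → larger SE.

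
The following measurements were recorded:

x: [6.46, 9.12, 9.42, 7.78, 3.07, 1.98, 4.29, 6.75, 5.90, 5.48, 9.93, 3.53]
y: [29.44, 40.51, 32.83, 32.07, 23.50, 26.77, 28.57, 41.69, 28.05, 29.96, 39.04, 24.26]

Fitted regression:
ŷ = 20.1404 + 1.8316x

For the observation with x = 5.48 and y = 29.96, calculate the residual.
Residual = -0.2176

The residual is the difference between the actual value and the predicted value:

Residual = y - ŷ

Step 1: Calculate predicted value
ŷ = 20.1404 + 1.8316 × 5.48
ŷ = 30.1776

Step 2: Calculate residual
Residual = 29.96 - 30.1776
Residual = -0.2176

Sign check: y < ŷ, so the point is below the line and the fit overestimates here.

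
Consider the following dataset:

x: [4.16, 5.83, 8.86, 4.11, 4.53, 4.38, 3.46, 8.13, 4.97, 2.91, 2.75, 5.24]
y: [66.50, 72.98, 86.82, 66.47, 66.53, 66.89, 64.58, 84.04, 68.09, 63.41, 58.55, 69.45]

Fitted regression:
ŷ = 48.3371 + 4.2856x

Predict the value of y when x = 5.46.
ŷ = 71.7365

x = 5.46 lies inside the observed range [2.75, 8.86], so the fitted equation applies directly:

ŷ = 48.3371 + 4.2856 × 5.46
ŷ = 48.3371 + 23.3994
ŷ = 71.7365

This is a point prediction; actual observations scatter around it by roughly the residual standard deviation.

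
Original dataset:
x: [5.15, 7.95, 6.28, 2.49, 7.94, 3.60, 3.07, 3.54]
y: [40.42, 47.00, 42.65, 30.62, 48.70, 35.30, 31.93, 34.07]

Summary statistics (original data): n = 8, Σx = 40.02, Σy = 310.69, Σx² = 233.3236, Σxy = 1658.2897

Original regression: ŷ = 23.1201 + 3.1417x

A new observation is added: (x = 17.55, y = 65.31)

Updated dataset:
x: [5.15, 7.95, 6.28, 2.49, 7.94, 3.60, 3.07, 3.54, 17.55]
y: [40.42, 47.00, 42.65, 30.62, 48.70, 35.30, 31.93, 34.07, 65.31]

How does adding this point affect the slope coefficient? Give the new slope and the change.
The slope changes from 3.1417 to 2.3074 (change of -0.8343, or -26.6%).

x = 17.55 lies well outside the original x-range [2.49, 7.95] (x̄ ≈ 5.00), so this observation has high leverage and can move the slope substantially.

Step 1: Update the sums with the new point (n goes from 8 to 9)
Σx  = 40.02 + 17.55 = 57.57
Σy  = 310.69 + 65.31 = 376.00
Σx² = 233.3236 + 17.55² = 233.3236 + 308.0025 = 541.3261
Σxy = 1658.2897 + 17.55×65.31 = 1658.2897 + 1146.1905 = 2804.4802

Step 2: Recompute the slope with b₁ = (nΣxy − ΣxΣy) / (nΣx² − (Σx)²)
Numerator   = 9×2804.4802 − 57.57×376.00 = 25240.3218 − 21646.3200 = 3594.0018
Denominator = 9×541.3261 − 57.57² = 4871.9349 − 3314.3049 = 1557.6300
b₁(new) = 3594.0018 / 1557.6300 = 2.3074

(Same formula on the original sums: (8×1658.2897 − 40.02×310.69) / (8×233.3236 − 40.02²) = 832.5038 / 264.9884 = 3.1417, matching the given fit.)

Step 3: Change in slope
Δβ₁ = 2.3074 − 3.1417 = -0.8343
Relative change = -0.8343 / 3.1417 × 100% = -26.6%
→ the slope decreases when the point is added.

A high-leverage point only changes the slope if it is off the original line; here y = 65.31 is below the original trend, so the slope decreases.
In practice: examine leverage (hᵢ) and Cook's distance rather than deleting it automatically.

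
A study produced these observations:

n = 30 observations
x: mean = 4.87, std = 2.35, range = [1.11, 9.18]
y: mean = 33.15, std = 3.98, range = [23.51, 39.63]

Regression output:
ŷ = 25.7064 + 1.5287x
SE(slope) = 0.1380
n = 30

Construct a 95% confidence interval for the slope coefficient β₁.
The 95% CI for β₁ is (1.2460, 1.8114)

Confidence interval for the slope:

The 95% CI for β₁ is: β̂₁ ± t*(α/2, n-2) × SE(β̂₁)

Step 1: Find critical t-value
- Confidence level = 0.95
- Degrees of freedom = n - 2 = 30 - 2 = 28
- t*(α/2, 28) = 2.0484

Step 2: Calculate margin of error
Margin = 2.0484 × 0.1380 = 0.2827

Step 3: Construct interval
CI = 1.5287 ± 0.2827
CI = (1.2460, 1.8114)

Interpretation: We are 95% confident that the true slope β₁ lies between 1.2460 and 1.8114.
The interval does not include 0, suggesting a significant linear relationship.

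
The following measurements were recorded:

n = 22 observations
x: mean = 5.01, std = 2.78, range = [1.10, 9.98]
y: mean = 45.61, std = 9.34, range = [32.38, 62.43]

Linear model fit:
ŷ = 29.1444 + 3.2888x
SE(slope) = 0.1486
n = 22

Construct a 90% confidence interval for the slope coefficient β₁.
The 90% CI for β₁ is (3.0325, 3.5451)

Confidence interval for the slope:

The 90% CI for β₁ is: β̂₁ ± t*(α/2, n-2) × SE(β̂₁)

Step 1: Find critical t-value
- Confidence level = 0.9
- Degrees of freedom = n - 2 = 22 - 2 = 20
- t*(α/2, 20) = 1.7247

Step 2: Calculate margin of error
Margin = 1.7247 × 0.1486 = 0.2563

Step 3: Construct interval
CI = 3.2888 ± 0.2563
CI = (3.0325, 3.5451)

Interpretation: each one-unit increase in x is associated with a change in mean y of between 3.0325 and 3.5451, with 90% confidence.
Both endpoints are positive, so the data support a genuinely positive slope at this confidence level.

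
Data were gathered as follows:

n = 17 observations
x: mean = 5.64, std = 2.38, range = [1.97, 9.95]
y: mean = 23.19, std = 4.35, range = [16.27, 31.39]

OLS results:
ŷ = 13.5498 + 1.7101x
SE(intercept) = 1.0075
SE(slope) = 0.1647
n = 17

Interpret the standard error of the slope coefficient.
SE(β̂₁) = 0.1647 is the estimated standard deviation of the slope estimate across repeated samples; relative to β̂₁ = 1.7101 that is 9.6%, a precise estimate.

SE(β̂₁) = s / √Sxx, where s is the residual standard deviation and Sxx = Σ(x − x̄)². It is the yardstick for how far β̂₁ = 1.7101 could plausibly be from the true slope.

Relative precision:
- SE / |β̂₁| = 0.1647 / 1.7101 = 9.6%
- Rule of thumb (under 20%: precise; 20% to under 50%: moderately precise; 50% or more: imprecise) → precise

Rough 95% range (±2 SE): 1.7101 ± 0.3294 → (1.3807, 2.0395).

What drives SE(β̂₁): more residual scatter → larger SE.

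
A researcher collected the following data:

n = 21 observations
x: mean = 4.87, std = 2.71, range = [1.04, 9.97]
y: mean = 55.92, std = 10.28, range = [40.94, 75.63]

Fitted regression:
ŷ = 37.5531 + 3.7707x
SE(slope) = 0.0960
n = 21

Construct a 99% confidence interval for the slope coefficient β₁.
The 99% CI for β₁ is (3.4961, 4.0453)

Confidence interval for the slope:

The 99% CI for β₁ is: β̂₁ ± t*(α/2, n-2) × SE(β̂₁)

Step 1: Find critical t-value
- Confidence level = 0.99
- Degrees of freedom = n - 2 = 21 - 2 = 19
- t*(α/2, 19) = 2.8609

Step 2: Calculate margin of error
Margin = 2.8609 × 0.0960 = 0.2746

Step 3: Construct interval
CI = 3.7707 ± 0.2746
CI = (3.4961, 4.0453)

Interpretation: We are 99% confident that the true slope β₁ lies between 3.4961 and 4.0453.
The interval does not include 0, suggesting a significant linear relationship.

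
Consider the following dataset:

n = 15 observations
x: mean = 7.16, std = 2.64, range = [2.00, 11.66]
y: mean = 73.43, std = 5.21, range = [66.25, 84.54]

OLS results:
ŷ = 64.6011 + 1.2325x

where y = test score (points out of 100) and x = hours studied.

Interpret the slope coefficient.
On average, test score is about 1.2325 points higher for every extra hour of study time.

The slope coefficient β₁ = 1.2325 represents the marginal effect of study time on test score.

Interpretation:
- Study time up by 1 hour → predicted test score increases by 1.2325 points
- The effect is assumed constant over the observed range of x (linearity)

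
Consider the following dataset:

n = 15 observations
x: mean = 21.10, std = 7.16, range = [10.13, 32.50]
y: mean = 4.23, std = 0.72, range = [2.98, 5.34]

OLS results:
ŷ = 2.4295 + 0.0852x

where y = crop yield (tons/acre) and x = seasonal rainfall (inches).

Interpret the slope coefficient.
For each additional inch of rainfall, predicted crop yield increases by approximately 0.0852 tons/acre.

The slope β₁ = 0.0852 gives the rate at which the fitted crop yield changes with rainfall.

Interpretation:
- Rainfall up by 1 inch → predicted crop yield increases by 0.0852 tons/acre
- This is a linear approximation: the same per-unit change is assumed across the whole observed x range
- The slope describes association in these data, not necessarily a causal effect

The intercept β₀ = 2.4295 is the predicted crop yield when rainfall = 0; since the smallest observed x is 10.13, this is an extrapolation and mainly anchors the line.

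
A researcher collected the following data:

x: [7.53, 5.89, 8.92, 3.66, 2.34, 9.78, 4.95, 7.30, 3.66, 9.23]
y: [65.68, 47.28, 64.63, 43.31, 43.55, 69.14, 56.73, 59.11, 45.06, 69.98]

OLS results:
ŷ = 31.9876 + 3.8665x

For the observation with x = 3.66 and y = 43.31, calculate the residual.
Residual = -2.8290

The residual is the difference between the actual value and the predicted value:

Residual = y - ŷ

Step 1: Calculate predicted value
ŷ = 31.9876 + 3.8665 × 3.66
ŷ = 46.1390

Step 2: Calculate residual
Residual = 43.31 - 46.1390
Residual = -2.8290

Interpretation: the model overestimates the actual value by 2.8290 at this point (negative residual → observation lies below the fitted line).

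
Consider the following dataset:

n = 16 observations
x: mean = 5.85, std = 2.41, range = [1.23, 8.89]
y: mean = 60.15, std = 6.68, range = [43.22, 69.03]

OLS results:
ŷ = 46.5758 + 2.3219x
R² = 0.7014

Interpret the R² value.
The model explains 70.14% of the variance in y (R² = 0.7014), leaving 29.86% unexplained; the fit is strong.

R² = 1 − SS_res/SS_tot compares the residual scatter to the total scatter of y about its mean.

Here R² = 0.7014:
- Explained: 70.14% of the variation in y
- Unexplained (residual): 100% − 70.14% = 29.86%
- Rule of thumb (below 0.3 weak; 0.3 to below 0.7 moderate; 0.7 and above strong) → strong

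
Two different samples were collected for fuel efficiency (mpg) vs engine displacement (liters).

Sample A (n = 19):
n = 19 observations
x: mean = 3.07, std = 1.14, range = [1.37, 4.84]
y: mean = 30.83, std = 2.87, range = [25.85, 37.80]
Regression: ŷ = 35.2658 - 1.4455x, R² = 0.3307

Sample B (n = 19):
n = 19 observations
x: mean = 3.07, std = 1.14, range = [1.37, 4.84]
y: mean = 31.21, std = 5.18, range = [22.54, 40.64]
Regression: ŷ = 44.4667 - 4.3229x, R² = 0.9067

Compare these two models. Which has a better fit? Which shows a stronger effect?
Model B has the better fit (R² = 0.9067 vs 0.3307). Model B shows the stronger effect (|β₁| = 4.3229 vs 1.4455).

Model Comparison:

Which explains more variance? (R²)
- Model A: R² = 0.3307 → 33.07% of variance in fuel efficiency explained
- Model B: R² = 0.9067 → 90.67% of variance in fuel efficiency explained
- 0.9067 > 0.3307 → Model B has the better fit

Strength of effect — compare |β₁|:
- Model A: β₁ = -1.4455 → predicted fuel efficiency falls 1.4455 mpg per additional liter of engine displacement
- Model B: β₁ = -4.3229 → predicted fuel efficiency falls 4.3229 mpg per additional liter of engine displacement
- |-1.4455| < |-4.3229| → Model B shows the stronger marginal effect

Notes:
- A steeper slope doesn't make a better model if the scatter around the line is large.
- R² measures how tightly points cluster around the line; β₁ measures how steep the line is — they answer different questions.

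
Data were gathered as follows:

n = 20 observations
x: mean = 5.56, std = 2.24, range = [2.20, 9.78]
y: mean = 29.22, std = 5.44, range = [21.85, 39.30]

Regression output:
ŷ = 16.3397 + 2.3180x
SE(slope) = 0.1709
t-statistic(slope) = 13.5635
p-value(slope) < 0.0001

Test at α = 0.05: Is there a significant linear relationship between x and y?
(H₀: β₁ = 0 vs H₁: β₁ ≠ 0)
Reject H₀: p-value < 0.0001 < α = 0.05. The linear relationship is significant at the 5% level.

Hypothesis test for the slope coefficient:

H₀: β₁ = 0 (no linear relationship)
H₁: β₁ ≠ 0 (linear relationship exists)

Test statistic: t = β̂₁ / SE(β̂₁) = 2.3180 / 0.1709 = 13.5635

p < 0.0001: how often a slope estimate this far from 0 (in SE units) would arise by chance if β₁ were truly 0.

Decision rule: reject H₀ if p-value < α.
p-value < 0.0001 < α = 0.05 → reject H₀.

Conclusion: the linear association between x and y is significant at the 5% level.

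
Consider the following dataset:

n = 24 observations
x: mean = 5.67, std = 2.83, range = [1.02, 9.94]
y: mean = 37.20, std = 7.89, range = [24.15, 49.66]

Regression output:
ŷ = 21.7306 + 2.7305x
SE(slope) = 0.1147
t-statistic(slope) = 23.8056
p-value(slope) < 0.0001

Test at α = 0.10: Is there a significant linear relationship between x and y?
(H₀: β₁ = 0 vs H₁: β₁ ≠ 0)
Reject H₀: p-value < 0.0001 < α = 0.10. The linear relationship is significant at the 10% level.

Hypothesis test for the slope coefficient:

H₀: β₁ = 0 (no linear relationship)
H₁: β₁ ≠ 0 (linear relationship exists)

Test statistic: t = β̂₁ / SE(β̂₁) = 2.7305 / 0.1147 = 23.8056

The p-value (<0.0001) is the probability, under H₀, of a t-statistic at least as extreme as |t| = 23.8056 (two-sided, df = n − 2 = 22).

Decision rule: reject H₀ if p-value < α.
p-value < 0.0001 < α = 0.10 → reject H₀.

There is sufficient evidence at the 10% significance level to conclude that a linear relationship exists between x and y.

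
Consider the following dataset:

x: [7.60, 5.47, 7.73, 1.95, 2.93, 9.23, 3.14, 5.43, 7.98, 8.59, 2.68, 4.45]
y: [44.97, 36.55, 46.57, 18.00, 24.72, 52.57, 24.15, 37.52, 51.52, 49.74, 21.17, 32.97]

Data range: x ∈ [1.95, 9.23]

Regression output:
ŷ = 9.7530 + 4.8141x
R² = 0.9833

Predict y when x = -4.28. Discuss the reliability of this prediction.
ŷ = -10.8513, but this is extrapolation (below the data range [1.95, 9.23]) and may be unreliable.

Prediction calculation:
ŷ = 9.7530 + 4.8141 × (-4.28)
ŷ = -10.8513

Reliability:
- Data range: x ∈ [1.95, 9.23]
- Prediction point: x = -4.28 is 6.23 units below the observed range → this is EXTRAPOLATION, not interpolation

Why that matters here:
- There are no observations near this x to validate the fitted line there
- The linear relationship may not hold outside the observed range

A defensible statement: 'if the linear trend continued to x = -4.28, y would be about -10.8513' — the premise is untested.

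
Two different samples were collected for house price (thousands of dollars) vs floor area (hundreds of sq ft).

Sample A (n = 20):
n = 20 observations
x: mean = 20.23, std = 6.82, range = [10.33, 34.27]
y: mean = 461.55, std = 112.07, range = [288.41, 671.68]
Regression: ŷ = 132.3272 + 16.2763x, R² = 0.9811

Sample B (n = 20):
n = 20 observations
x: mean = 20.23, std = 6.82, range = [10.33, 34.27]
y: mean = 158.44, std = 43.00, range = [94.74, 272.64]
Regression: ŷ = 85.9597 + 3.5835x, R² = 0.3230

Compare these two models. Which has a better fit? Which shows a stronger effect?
Model A has the better fit (R² = 0.9811 vs 0.3230). Model A shows the stronger effect (|β₁| = 16.2763 vs 3.5835).

Model Comparison:

Goodness of fit (R²):
- Model A: R² = 0.9811 → 98.11% of variance in house price explained
- Model B: R² = 0.3230 → 32.30% of variance in house price explained
- 0.9811 > 0.3230 → Model A has the better fit

Which has the larger per-hundred sq ft effect? (|β₁|)
- Model A: β₁ = 16.2763 → predicted house price rises 16.2763 thousand dollars per additional hundred sq ft of floor area
- Model B: β₁ = 3.5835 → predicted house price rises 3.5835 thousand dollars per additional hundred sq ft of floor area
- |16.2763| > |3.5835| → Model A shows the stronger marginal effect

Note: The two samples could reflect different populations, time periods, or measurement quality.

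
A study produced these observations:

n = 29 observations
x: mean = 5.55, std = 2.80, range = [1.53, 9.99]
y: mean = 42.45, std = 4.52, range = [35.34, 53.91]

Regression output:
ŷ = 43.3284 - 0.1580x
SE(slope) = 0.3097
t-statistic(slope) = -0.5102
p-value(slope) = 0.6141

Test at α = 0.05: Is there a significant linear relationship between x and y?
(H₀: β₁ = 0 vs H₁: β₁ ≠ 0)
Since p-value = 0.6141 ≥ α = 0.05, fail to reject H₀ — the slope is not significantly different from 0.

Hypothesis test for the slope coefficient:

H₀: β₁ = 0 (no linear relationship)
H₁: β₁ ≠ 0 (linear relationship exists)

Test statistic: t = β̂₁ / SE(β̂₁) = -0.1580 / 0.3097 = -0.5102

The p-value (0.6141) is the probability, under H₀, of a t-statistic at least as extreme as |t| = 0.5102 (two-sided, df = n − 2 = 27).

Decision rule: reject H₀ if p-value < α.
p-value = 0.6141 ≥ α = 0.05 → fail to reject H₀.

At α = 0.05 the data do not provide convincing evidence of a nonzero slope.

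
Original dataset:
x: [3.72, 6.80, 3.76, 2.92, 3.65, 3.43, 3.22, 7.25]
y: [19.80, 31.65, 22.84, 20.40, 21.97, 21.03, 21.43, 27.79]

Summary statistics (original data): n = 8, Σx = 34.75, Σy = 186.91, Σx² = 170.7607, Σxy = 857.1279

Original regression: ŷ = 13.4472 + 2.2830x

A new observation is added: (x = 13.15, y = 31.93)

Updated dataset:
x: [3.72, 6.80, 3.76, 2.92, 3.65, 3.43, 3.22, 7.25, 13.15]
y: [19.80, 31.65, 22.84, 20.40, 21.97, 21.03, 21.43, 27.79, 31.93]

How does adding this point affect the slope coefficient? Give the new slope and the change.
The slope changes from 2.2830 to 1.2653 (change of -1.0177, or -44.6%).

The new point has HIGH LEVERAGE: x = 13.15 is far from the original mean x̄ = 34.75/8 ≈ 4.34 (original range [2.92, 7.25]).

Step 1: Update the sums with the new point (n goes from 8 to 9)
Σx  = 34.75 + 13.15 = 47.90
Σy  = 186.91 + 31.93 = 218.84
Σx² = 170.7607 + 13.15² = 170.7607 + 172.9225 = 343.6832
Σxy = 857.1279 + 13.15×31.93 = 857.1279 + 419.8795 = 1277.0074

Step 2: Recompute the slope with b₁ = (nΣxy − ΣxΣy) / (nΣx² − (Σx)²)
Numerator   = 9×1277.0074 − 47.90×218.84 = 11493.0666 − 10482.4360 = 1010.6306
Denominator = 9×343.6832 − 47.90² = 3093.1488 − 2294.4100 = 798.7388
b₁(new) = 1010.6306 / 798.7388 = 1.2653

(Same formula on the original sums: (8×857.1279 − 34.75×186.91) / (8×170.7607 − 34.75²) = 361.9007 / 158.5231 = 2.2830, matching the given fit.)

Step 3: Change in slope
Δβ₁ = 1.2653 − 2.2830 = -1.0177
Relative change = -1.0177 / 2.2830 × 100% = -44.6%
→ the slope decreases when the point is added.

A high-leverage point only changes the slope if it is off the original line; here y = 31.93 is below the original trend, so the slope decreases.
In practice: refit with and without it and report both if conclusions differ; investigate whether it comes from the same population as the rest of the sample.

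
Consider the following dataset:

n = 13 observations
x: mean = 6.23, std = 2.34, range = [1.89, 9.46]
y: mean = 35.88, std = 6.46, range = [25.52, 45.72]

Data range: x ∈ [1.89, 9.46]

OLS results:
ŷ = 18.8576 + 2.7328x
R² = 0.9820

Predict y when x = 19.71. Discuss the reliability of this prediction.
The equation gives ŷ = 72.7211; however x = 19.71 is 10.25 units above the observed range, so this extrapolated value should not be trusted.

Prediction calculation:
ŷ = 18.8576 + 2.7328 × 19.71
ŷ = 72.7211

Reliability:
- Data range: x ∈ [1.89, 9.46]
- Prediction point: x = 19.71 is 10.25 units above the observed range → this is EXTRAPOLATION, not interpolation

Why that matters here:
- The linear relationship may not hold outside the observed range
- There are no observations near this x to validate the fitted line there
- Real relationships often flatten, saturate, or turn nonlinear at extremes

The R² = 0.9820 only validates the fit within [1.89, 9.46]; treat ŷ = 72.7211 with caution.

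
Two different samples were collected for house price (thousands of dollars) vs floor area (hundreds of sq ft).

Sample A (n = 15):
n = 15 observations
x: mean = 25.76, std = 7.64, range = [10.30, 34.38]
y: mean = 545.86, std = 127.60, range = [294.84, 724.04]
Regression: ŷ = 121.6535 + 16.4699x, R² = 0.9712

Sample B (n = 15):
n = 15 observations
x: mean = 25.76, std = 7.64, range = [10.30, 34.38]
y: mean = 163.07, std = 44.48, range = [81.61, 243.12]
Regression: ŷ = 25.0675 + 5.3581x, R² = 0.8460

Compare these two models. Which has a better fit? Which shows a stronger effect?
Model A has the better fit (R² = 0.9712 vs 0.8460). Model A shows the stronger effect (|β₁| = 16.4699 vs 5.3581).

Model Comparison:

Fit — compare R²:
- Model A: R² = 0.9712 → 97.12% of variance in house price explained
- Model B: R² = 0.8460 → 84.60% of variance in house price explained
- 0.9712 > 0.8460 → Model A has the better fit

Effect size (slope magnitude):
- Model A: β₁ = 16.4699 → predicted house price rises 16.4699 thousand dollars per additional hundred sq ft of floor area
- Model B: β₁ = 5.3581 → predicted house price rises 5.3581 thousand dollars per additional hundred sq ft of floor area
- |16.4699| > |5.3581| → Model A shows the stronger marginal effect

Note: A steeper slope doesn't make a better model if the scatter around the line is large.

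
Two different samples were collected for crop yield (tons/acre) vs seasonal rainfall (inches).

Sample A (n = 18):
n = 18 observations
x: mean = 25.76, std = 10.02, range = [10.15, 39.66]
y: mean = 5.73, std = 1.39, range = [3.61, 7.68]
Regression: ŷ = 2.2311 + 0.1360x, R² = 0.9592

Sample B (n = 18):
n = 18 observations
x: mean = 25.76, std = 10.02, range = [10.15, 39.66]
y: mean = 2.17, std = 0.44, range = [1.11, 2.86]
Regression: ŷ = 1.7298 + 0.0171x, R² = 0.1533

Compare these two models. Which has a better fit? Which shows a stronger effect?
Model A has the better fit (R² = 0.9592 vs 0.1533). Model A shows the stronger effect (|β₁| = 0.1360 vs 0.0171).

Model Comparison:

Fit — compare R²:
- Model A: R² = 0.9592 → 95.92% of variance in crop yield explained
- Model B: R² = 0.1533 → 15.33% of variance in crop yield explained
- 0.9592 > 0.1533 → Model A has the better fit

Effect size (slope magnitude):
- Model A: β₁ = 0.1360 → predicted crop yield rises 0.1360 tons/acre per additional inch of rainfall
- Model B: β₁ = 0.0171 → predicted crop yield rises 0.0171 tons/acre per additional inch of rainfall
- |0.1360| > |0.0171| → Model A shows the stronger marginal effect

Note: A better fit (higher R²) doesn't necessarily mean a more important relationship.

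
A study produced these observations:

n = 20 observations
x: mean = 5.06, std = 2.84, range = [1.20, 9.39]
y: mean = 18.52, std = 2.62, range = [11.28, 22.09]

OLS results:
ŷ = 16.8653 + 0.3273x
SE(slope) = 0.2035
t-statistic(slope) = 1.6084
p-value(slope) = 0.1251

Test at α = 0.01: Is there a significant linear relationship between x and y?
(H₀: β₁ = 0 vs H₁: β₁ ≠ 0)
p-value = 0.1251 ≥ α = 0.01, so we fail to reject H₀. The relationship is not significant.

Hypothesis test for the slope coefficient:

H₀: β₁ = 0 (no linear relationship)
H₁: β₁ ≠ 0 (linear relationship exists)

Test statistic: t = β̂₁ / SE(β̂₁) = 0.3273 / 0.2035 = 1.6084

The p-value (0.1251) is the probability, under H₀, of a t-statistic at least as extreme as |t| = 1.6084 (two-sided, df = n − 2 = 18).

Decision rule: reject H₀ if p-value < α.
p-value = 0.1251 ≥ α = 0.01 → fail to reject H₀.

At α = 0.01 the data do not provide convincing evidence of a nonzero slope.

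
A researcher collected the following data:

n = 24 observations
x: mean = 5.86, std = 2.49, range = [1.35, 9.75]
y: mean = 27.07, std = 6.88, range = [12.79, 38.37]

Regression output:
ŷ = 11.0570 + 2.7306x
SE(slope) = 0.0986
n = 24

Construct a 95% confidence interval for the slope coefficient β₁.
The 95% CI for β₁ is (2.5261, 2.9351)

Confidence interval for the slope:

The 95% CI for β₁ is: β̂₁ ± t*(α/2, n-2) × SE(β̂₁)

Step 1: Find critical t-value
- Confidence level = 0.95
- Degrees of freedom = n - 2 = 24 - 2 = 22
- t*(α/2, 22) = 2.0739

Step 2: Calculate margin of error
Margin = 2.0739 × 0.0986 = 0.2045

Step 3: Construct interval
CI = 2.7306 ± 0.2045
CI = (2.5261, 2.9351)

Interpretation: intervals built this way capture the true β₁ in 95% of repeated samples; here the plausible range for the per-unit effect of x on y is 2.5261 to 2.9351.
The interval does not include 0, suggesting a significant linear relationship.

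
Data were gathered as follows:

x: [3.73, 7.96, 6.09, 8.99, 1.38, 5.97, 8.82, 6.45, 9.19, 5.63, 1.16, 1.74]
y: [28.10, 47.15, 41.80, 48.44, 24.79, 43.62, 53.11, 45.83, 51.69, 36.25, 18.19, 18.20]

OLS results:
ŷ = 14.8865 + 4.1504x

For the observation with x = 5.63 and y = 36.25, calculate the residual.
Residual = -2.0033

The residual is the difference between the actual value and the predicted value:

Residual = y - ŷ

Step 1: Calculate predicted value
ŷ = 14.8865 + 4.1504 × 5.63
ŷ = 38.2533

Step 2: Calculate residual
Residual = 36.25 - 38.2533
Residual = -2.0033

Sign check: y < ŷ, so the point is below the line and the fit overestimates here.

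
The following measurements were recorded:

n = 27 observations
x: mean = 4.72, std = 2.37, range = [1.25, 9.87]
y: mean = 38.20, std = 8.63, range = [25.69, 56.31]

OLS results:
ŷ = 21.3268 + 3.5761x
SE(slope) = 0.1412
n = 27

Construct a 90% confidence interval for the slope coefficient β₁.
The 90% CI for β₁ is (3.3349, 3.8173)

Confidence interval for the slope:

The 90% CI for β₁ is: β̂₁ ± t*(α/2, n-2) × SE(β̂₁)

Step 1: Find critical t-value
- Confidence level = 0.9
- Degrees of freedom = n - 2 = 27 - 2 = 25
- t*(α/2, 25) = 1.7081

Step 2: Calculate margin of error
Margin = 1.7081 × 0.1412 = 0.2412

Step 3: Construct interval
CI = 3.5761 ± 0.2412
CI = (3.3349, 3.8173)

Interpretation: We are 90% confident that the true slope β₁ lies between 3.3349 and 3.8173.
Since 0 is outside the interval, a two-sided test at α = 0.10 would reject H₀: β₁ = 0.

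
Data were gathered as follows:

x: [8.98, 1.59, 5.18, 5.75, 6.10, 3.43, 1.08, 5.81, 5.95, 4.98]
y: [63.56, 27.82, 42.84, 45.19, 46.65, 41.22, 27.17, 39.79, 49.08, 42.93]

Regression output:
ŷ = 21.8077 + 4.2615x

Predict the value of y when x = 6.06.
ŷ = 47.6324

To predict y for x = 6.06, substitute into the regression equation:

ŷ = 21.8077 + 4.2615 × 6.06
ŷ = 21.8077 + 25.8247
ŷ = 47.6324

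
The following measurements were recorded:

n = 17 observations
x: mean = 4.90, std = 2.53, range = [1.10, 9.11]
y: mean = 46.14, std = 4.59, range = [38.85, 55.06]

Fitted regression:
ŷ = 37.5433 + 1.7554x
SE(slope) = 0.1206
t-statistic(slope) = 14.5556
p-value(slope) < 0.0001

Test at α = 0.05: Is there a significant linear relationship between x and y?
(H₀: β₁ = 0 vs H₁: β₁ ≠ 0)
Since p-value < 0.0001 < α = 0.05, reject H₀ — the slope is significantly different from 0.

Hypothesis test for the slope coefficient:

H₀: β₁ = 0 (no linear relationship)
H₁: β₁ ≠ 0 (linear relationship exists)

Test statistic: t = β̂₁ / SE(β̂₁) = 1.7554 / 0.1206 = 14.5556

The p-value (<0.0001) is the probability, under H₀, of a t-statistic at least as extreme as |t| = 14.5556 (two-sided, df = n − 2 = 15).

Decision rule: reject H₀ if p-value < α.
p-value < 0.0001 < α = 0.05 → reject H₀.

There is sufficient evidence at the 5% significance level to conclude that a linear relationship exists between x and y.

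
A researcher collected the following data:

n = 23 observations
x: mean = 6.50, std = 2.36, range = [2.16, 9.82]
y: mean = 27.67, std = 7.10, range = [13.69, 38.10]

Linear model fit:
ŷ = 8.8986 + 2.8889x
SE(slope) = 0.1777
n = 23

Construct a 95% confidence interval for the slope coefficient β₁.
The 95% CI for β₁ is (2.5194, 3.2584)

Confidence interval for the slope:

The 95% CI for β₁ is: β̂₁ ± t*(α/2, n-2) × SE(β̂₁)

Step 1: Find critical t-value
- Confidence level = 0.95
- Degrees of freedom = n - 2 = 23 - 2 = 21
- t*(α/2, 21) = 2.0796

Step 2: Calculate margin of error
Margin = 2.0796 × 0.1777 = 0.3695

Step 3: Construct interval
CI = 2.8889 ± 0.3695
CI = (2.5194, 3.2584)

Interpretation: intervals built this way capture the true β₁ in 95% of repeated samples; here the plausible range for the per-unit effect of x on y is 2.5194 to 3.2584.
The interval does not include 0, suggesting a significant linear relationship.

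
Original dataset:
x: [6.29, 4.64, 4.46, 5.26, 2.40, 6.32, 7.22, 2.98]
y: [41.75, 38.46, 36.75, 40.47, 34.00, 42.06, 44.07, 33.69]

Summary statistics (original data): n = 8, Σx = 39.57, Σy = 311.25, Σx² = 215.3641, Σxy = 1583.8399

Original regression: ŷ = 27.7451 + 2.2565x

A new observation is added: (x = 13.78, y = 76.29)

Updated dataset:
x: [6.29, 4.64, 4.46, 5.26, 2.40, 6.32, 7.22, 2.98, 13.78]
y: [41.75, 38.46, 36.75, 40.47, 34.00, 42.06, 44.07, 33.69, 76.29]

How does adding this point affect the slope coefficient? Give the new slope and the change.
Adding the point moves β₁ from 2.2565 to 3.7960, i.e. it increases by 1.5395 (+68.2%).

The new point has HIGH LEVERAGE: x = 13.78 is far from the original mean x̄ = 39.57/8 ≈ 4.95 (original range [2.40, 7.22]).

Step 1: Update the sums with the new point (n goes from 8 to 9)
Σx  = 39.57 + 13.78 = 53.35
Σy  = 311.25 + 76.29 = 387.54
Σx² = 215.3641 + 13.78² = 215.3641 + 189.8884 = 405.2525
Σxy = 1583.8399 + 13.78×76.29 = 1583.8399 + 1051.2762 = 2635.1161

Step 2: Recompute the slope with b₁ = (nΣxy − ΣxΣy) / (nΣx² − (Σx)²)
Numerator   = 9×2635.1161 − 53.35×387.54 = 23716.0449 − 20675.2590 = 3040.7859
Denominator = 9×405.2525 − 53.35² = 3647.2725 − 2846.2225 = 801.0500
b₁(new) = 3040.7859 / 801.0500 = 3.7960

(Same formula on the original sums: (8×1583.8399 − 39.57×311.25) / (8×215.3641 − 39.57²) = 354.5567 / 157.1279 = 2.2565, matching the given fit.)

Step 3: Change in slope
Δβ₁ = 3.7960 − 2.2565 = +1.5395
Relative change = +1.5395 / 2.2565 × 100% = +68.2%
→ the slope increases when the point is added.

A high-leverage point only changes the slope if it is off the original line; here y = 76.29 is above the original trend, so the slope increases.
In practice: examine leverage (hᵢ) and Cook's distance rather than deleting it automatically; refit with and without it and report both if conclusions differ.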